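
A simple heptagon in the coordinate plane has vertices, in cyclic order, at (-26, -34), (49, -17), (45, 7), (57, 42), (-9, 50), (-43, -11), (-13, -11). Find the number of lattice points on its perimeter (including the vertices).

Along each edge there are gcd(|Δx|,|Δy|)+1 lattice points, so counting each shared vertex once the boundary has gcd(75,17) + gcd(4,24) + gcd(12,35) + gcd(66,8) + gcd(34,61) + gcd(30,0) + gcd(13,23) = 1+4+1+2+1+30+1 = 40.

40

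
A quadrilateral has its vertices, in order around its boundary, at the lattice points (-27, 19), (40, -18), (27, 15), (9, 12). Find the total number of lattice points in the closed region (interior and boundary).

Using the shoelace formula, 2A = |[(-27)·(-18) − 40·19] + [40·15 − 27·(-18)] + [27·12 − 9·15] + [9·19 − (-27)·12]| = 1496, so the area is 748.
Summing gcd(|Δx|,|Δy|) over the edges gives the boundary count: gcd(67,37) + gcd(13,33) + gcd(18,3) + gcd(36,7) = 1+1+3+1 = 6.
Pick's theorem gives I = A − B/2 + 1 = 748 − 6/2 + 1 = 746, so the closed region contains I + B = 746 + 6 = 752 lattice points.

752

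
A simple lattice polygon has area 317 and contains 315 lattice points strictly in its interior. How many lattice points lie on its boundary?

6

Pick's theorem gives A = I + B/2 − 1, so B = 2(A − I + 1) = 2(317 − 315 + 1) = 6.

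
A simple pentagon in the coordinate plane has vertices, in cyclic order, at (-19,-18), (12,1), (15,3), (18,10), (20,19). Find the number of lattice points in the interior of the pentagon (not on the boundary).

By the shoelace formula, twice the signed area is |[(-19)·1 − 12·(-18)] + [12·3 − 15·1] + [15·10 − 18·3] + [18·19 − 20·10] + [20·(-18) − (-19)·19]| = 457, so the area is 457/2.
Summing gcd(|Δx|,|Δy|) over the edges gives the boundary count: gcd(31,19) + gcd(3,2) + gcd(3,7) + gcd(2,9) + gcd(39,37) = 1+1+1+1+1 = 5.
By Pick's theorem A = I + B/2 − 1, so I = 457/2 − 5/2 + 1 = 227.

227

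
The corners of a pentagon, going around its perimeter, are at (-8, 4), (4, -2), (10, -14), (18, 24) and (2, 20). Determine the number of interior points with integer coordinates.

459

By the shoelace formula, twice the signed area is |((-8)·(-2) − 4·4) + (4·(-14) − 10·(-2)) + (10·24 − 18·(-14)) + (18·20 − 2·24) + (2·4 − (-8)·20)| = 936, so the area is 468.
Summing gcd(|Δx|,|Δy|) over the edges gives the boundary count: gcd(12,6) + gcd(6,12) + gcd(8,38) + gcd(16,4) + gcd(10,16) = 6+6+2+4+2 = 20.
Pick's theorem gives I = A − B/2 + 1 = 468 − 20/2 + 1 = 459.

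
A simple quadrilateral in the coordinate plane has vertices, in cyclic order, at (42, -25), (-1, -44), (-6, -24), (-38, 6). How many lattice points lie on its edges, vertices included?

9

Summing gcd(|Δx|,|Δy|) over the edges gives the boundary count: gcd(43,19) + gcd(5,20) + gcd(32,30) + gcd(80,31) = 1+5+2+1 = 9.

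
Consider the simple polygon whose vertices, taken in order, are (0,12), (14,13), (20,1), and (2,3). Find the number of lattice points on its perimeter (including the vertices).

Summing gcd(|Δx|,|Δy|) over the edges gives the boundary count: gcd(14,1) + gcd(6,12) + gcd(18,2) + gcd(2,9) = 1+6+2+1 = 10.

10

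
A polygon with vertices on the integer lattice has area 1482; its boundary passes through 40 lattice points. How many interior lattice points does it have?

1463

From Pick's theorem, I = A − B/2 + 1 = 1482 − 40/2 + 1 = 1463.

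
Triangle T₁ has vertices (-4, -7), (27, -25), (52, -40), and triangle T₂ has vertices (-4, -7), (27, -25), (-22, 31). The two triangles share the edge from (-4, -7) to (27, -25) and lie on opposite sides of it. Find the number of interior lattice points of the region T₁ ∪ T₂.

428

The union is the simple quadrilateral with vertices (-4, -7), (52, -40), (27, -25), (-22, 31) in order.
Using the shoelace formula, 2A = |((-4)·(-40) − 52·(-7)) + (52·(-25) − 27·(-40)) + (27·31 − (-22)·(-25)) + ((-22)·(-7) − (-4)·31)| = 869, so the area is 869/2.
The number of boundary lattice points is Σ gcd(|Δx|,|Δy|) = gcd(56,33) + gcd(25,15) + gcd(49,56) + gcd(18,38) = 1+5+7+2 = 15.
By Pick's theorem I = A − B/2 + 1 = 869/2 − 15/2 + 1 = 428.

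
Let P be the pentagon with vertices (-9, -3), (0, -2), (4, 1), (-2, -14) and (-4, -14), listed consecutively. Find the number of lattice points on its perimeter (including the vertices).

The number of boundary lattice points is Σ gcd(|Δx|,|Δy|) = gcd(9,1) + gcd(4,3) + gcd(6,15) + gcd(2,0) + gcd(5,11) = 1+1+3+2+1 = 8.

8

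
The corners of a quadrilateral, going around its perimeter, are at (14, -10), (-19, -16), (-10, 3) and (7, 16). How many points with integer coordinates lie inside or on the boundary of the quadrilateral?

Using the shoelace formula, 2A = |[14·(-16) − (-19)·(-10)] + [(-19)·3 − (-10)·(-16)] + [(-10)·16 − 7·3] + [7·(-10) − 14·16]| = 1106, so the area is 553.
Summing gcd(|Δx|,|Δy|) over the edges gives the boundary count: gcd(33,6) + gcd(9,19) + gcd(17,13) + gcd(7,26) = 3+1+1+1 = 6.
Pick's theorem gives I = A − B/2 + 1 = 553 − 6/2 + 1 = 551, so the closed region contains I + B = 551 + 6 = 557 lattice points.

557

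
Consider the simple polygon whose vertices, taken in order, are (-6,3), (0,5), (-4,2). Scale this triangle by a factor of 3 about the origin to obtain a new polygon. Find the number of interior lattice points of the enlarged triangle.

40

Using the shoelace formula, 2A = |((-6)·5 − 0·3) + (0·2 − (-4)·5) + ((-4)·3 − (-6)·2)| = 10, so the area is 5.
Summing gcd(|Δx|,|Δy|) over the edges gives the boundary count: gcd(6,2) + gcd(4,3) + gcd(2,1) = 2+1+1 = 4.
Scaling by 3 multiplies the area by 3² = 9 (so the new area is 45) and multiplies the boundary lattice-point count by 3, giving 12.
By Pick's theorem, the interior count of the dilated polygon is 45 − 12/2 + 1 = 40.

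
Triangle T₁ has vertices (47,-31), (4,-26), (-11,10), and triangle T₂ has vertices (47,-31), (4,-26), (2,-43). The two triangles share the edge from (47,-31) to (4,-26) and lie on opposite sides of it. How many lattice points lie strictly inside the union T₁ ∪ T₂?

1104

The union is the simple quadrilateral with vertices (47,-31), (-11,10), (4,-26), (2,-43) in order.
Using the shoelace formula, 2A = |[47·10 − (-11)·(-31)] + [(-11)·(-26) − 4·10] + [4·(-43) − 2·(-26)] + [2·(-31) − 47·(-43)]| = 2214, so the area is 1107.
The number of boundary lattice points is Σ gcd(|Δx|,|Δy|) = gcd(58,41) + gcd(15,36) + gcd(2,17) + gcd(45,12) = 1+3+1+3 = 8.
By Pick's theorem I = A − B/2 + 1 = 1107 − 8/2 + 1 = 1104.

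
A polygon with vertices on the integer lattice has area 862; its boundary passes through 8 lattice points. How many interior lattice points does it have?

Pick's theorem A = I + B/2 − 1 rearranges to I = A − B/2 + 1 = 862 − 8/2 + 1 = 859.

859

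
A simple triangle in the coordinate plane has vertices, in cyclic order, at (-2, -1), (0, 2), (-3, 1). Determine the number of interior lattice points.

3

The shoelace formula gives twice the area as |[(-2)·2 − 0·(-1)] + [0·1 − (-3)·2] + [(-3)·(-1) − (-2)·1]| = 7, so the area is 3.5.
The number of boundary lattice points is Σ gcd(|Δx|,|Δy|) = gcd(2,3) + gcd(3,1) + gcd(1,2) = 1+1+1 = 3.
By Pick's theorem A = I + B/2 − 1, so I = 3.5 − 3/2 + 1 = 3.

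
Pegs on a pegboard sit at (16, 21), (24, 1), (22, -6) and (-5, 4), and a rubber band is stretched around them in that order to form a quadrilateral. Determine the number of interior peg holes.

The shoelace formula gives twice the area as |(16·1 − 24·21) + (24·(-6) − 22·1) + (22·4 − (-5)·(-6)) + ((-5)·21 − 16·4)| = 765, so the area is 765/2.
The number of boundary lattice points is Σ gcd(|Δx|,|Δy|) = gcd(8,20) + gcd(2,7) + gcd(27,10) + gcd(21,17) = 4+1+1+1 = 7.
By Pick's theorem A = I + B/2 − 1, so I = 765/2 − 7/2 + 1 = 380.

380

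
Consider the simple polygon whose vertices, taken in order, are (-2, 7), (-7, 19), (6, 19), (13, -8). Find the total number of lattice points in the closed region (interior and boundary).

244

By the shoelace formula, twice the signed area is |((-2)·19 − (-7)·7) + ((-7)·19 − 6·19) + (6·(-8) − 13·19) + (13·7 − (-2)·(-8))| = 456, so the area is 228.
The number of boundary lattice points is Σ gcd(|Δx|,|Δy|) = gcd(5,12) + gcd(13,0) + gcd(7,27) + gcd(15,15) = 1+13+1+15 = 30.
Pick's theorem gives I = A − B/2 + 1 = 228 − 30/2 + 1 = 214, so the closed region contains I + B = 214 + 30 = 244 lattice points.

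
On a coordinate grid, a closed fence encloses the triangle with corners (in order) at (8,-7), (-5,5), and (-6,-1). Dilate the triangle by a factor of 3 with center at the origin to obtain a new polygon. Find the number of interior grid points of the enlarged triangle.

400

By the shoelace formula, twice the signed area is |[8·5 − (-5)·(-7)] + [(-5)·(-1) − (-6)·5] + [(-6)·(-7) − 8·(-1)]| = 90, so the area is 45.
Summing gcd(|Δx|,|Δy|) over the edges gives the boundary count: gcd(13,12) + gcd(1,6) + gcd(14,6) = 1+1+2 = 4.
Scaling by 3 multiplies the area by 3² = 9 (so the new area is 405) and multiplies the boundary lattice-point count by 3, giving 12.
By Pick's theorem, the interior count of the dilated polygon is 405 − 12/2 + 1 = 400.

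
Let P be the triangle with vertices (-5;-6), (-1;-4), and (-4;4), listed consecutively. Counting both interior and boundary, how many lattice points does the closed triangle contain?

By the shoelace formula, twice the signed area is |[(-5)·(-4) − (-1)·(-6)] + [(-1)·4 − (-4)·(-4)] + [(-4)·(-6) − (-5)·4]| = 38, so the area is 19.
The number of boundary lattice points is Σ gcd(|Δx|,|Δy|) = gcd(4,2) + gcd(3,8) + gcd(1,10) = 2+1+1 = 4.
Pick's theorem gives I = A − B/2 + 1 = 19 − 4/2 + 1 = 18, so the closed region contains I + B = 18 + 4 = 22 lattice points.

22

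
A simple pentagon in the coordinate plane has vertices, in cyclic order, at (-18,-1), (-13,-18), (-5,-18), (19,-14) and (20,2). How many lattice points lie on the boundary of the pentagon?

Along each edge there are gcd(|Δx|,|Δy|)+1 lattice points, so counting each shared vertex once the boundary has gcd(5,17) + gcd(8,0) + gcd(24,4) + gcd(1,16) + gcd(38,3) = 1+8+4+1+1 = 15.

15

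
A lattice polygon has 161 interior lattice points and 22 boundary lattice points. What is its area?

By Pick's theorem, A = I + B/2 − 1 = 161 + 22/2 − 1 = 171.

171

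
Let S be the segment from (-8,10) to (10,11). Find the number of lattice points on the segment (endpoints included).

2

The number of lattice points on a segment between lattice points is gcd(|Δx|,|Δy|) + 1 = gcd(18,1) + 1 = 1 + 1 = 2.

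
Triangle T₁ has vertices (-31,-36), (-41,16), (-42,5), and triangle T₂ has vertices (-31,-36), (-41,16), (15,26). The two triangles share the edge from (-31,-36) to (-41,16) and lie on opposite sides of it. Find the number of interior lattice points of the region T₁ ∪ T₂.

1585

The union is the simple quadrilateral with vertices (-31,-36), (-42,5), (-41,16), (15,26) in order.
By the shoelace formula, twice the signed area is |[(-31)·5 − (-42)·(-36)] + [(-42)·16 − (-41)·5] + [(-41)·26 − 15·16] + [15·(-36) − (-31)·26]| = 3174, so the area is 1587.
The number of boundary lattice points is Σ gcd(|Δx|,|Δy|) = gcd(11,41) + gcd(1,11) + gcd(56,10) + gcd(46,62) = 1+1+2+2 = 6.
By Pick's theorem I = A − B/2 + 1 = 1587 − 6/2 + 1 = 1585.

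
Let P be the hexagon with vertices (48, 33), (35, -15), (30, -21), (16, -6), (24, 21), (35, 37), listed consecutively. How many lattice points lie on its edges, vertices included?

6

Summing gcd(|Δx|,|Δy|) over the edges gives the boundary count: gcd(13,48) + gcd(5,6) + gcd(14,15) + gcd(8,27) + gcd(11,16) + gcd(13,4) = 1+1+1+1+1+1 = 6.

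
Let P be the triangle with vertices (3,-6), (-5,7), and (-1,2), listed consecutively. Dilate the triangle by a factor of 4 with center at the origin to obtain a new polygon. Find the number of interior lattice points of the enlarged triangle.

85

Using the shoelace formula, 2A = |(3·7 − (-5)·(-6)) + ((-5)·2 − (-1)·7) + ((-1)·(-6) − 3·2)| = 12, so the area is 6.
The number of boundary lattice points is Σ gcd(|Δx|,|Δy|) = gcd(8,13) + gcd(4,5) + gcd(4,8) = 1+1+4 = 6.
Scaling by 4 multiplies the area by 4² = 16 (so the new area is 96) and multiplies the boundary lattice-point count by 4, giving 24.
By Pick's theorem, the interior count of the dilated polygon is 96 − 24/2 + 1 = 85.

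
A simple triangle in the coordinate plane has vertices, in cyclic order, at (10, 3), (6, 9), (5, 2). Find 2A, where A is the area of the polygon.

34

The shoelace formula gives twice the area as |(10·9 − 6·3) + (6·2 − 5·9) + (5·3 − 10·2)| = 34, so the area is 17.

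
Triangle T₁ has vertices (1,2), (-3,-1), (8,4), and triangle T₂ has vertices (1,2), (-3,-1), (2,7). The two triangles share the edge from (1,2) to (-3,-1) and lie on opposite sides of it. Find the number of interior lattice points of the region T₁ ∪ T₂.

14

The union is the simple quadrilateral with vertices (1,2), (8,4), (-3,-1), (2,7) in order.
By the shoelace formula, twice the signed area is |(1·4 − 8·2) + (8·(-1) − (-3)·4) + ((-3)·7 − 2·(-1)) + (2·2 − 1·7)| = 30, so the area is 15.
The number of boundary lattice points is Σ gcd(|Δx|,|Δy|) = gcd(7,2) + gcd(11,5) + gcd(5,8) + gcd(1,5) = 1+1+1+1 = 4.
By Pick's theorem I = A − B/2 + 1 = 15 − 4/2 + 1 = 14.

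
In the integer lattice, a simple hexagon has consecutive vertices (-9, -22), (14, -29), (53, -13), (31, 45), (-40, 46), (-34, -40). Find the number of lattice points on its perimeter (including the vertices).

8

Summing gcd(|Δx|,|Δy|) over the edges gives the boundary count: gcd(23,7) + gcd(39,16) + gcd(22,58) + gcd(71,1) + gcd(6,86) + gcd(25,18) = 1+1+2+1+2+1 = 8.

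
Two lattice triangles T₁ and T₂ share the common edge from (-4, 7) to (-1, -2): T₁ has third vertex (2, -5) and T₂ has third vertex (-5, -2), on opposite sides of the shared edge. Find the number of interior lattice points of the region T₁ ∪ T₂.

The union is the simple quadrilateral with vertices (-4, 7), (2, -5), (-1, -2), (-5, -2) in order.
By the shoelace formula, twice the signed area is |[(-4)·(-5) − 2·7] + [2·(-2) − (-1)·(-5)] + [(-1)·(-2) − (-5)·(-2)] + [(-5)·7 − (-4)·(-2)]| = 54, so the area is 27.
The number of boundary lattice points is Σ gcd(|Δx|,|Δy|) = gcd(6,12) + gcd(3,3) + gcd(4,0) + gcd(1,9) = 6+3+4+1 = 14.
By Pick's theorem I = A − B/2 + 1 = 27 − 14/2 + 1 = 21.

21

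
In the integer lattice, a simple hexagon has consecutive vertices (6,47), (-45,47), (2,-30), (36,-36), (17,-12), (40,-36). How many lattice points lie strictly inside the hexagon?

3375

The shoelace formula gives twice the area as |(6·47 − (-45)·47) + ((-45)·(-30) − 2·47) + (2·(-36) − 36·(-30)) + (36·(-12) − 17·(-36)) + (17·(-36) − 40·(-12)) + (40·47 − 6·(-36))| = 6805, so the area is 6805/2.
Summing gcd(|Δx|,|Δy|) over the edges gives the boundary count: gcd(51,0) + gcd(47,77) + gcd(34,6) + gcd(19,24) + gcd(23,24) + gcd(34,83) = 51+1+2+1+1+1 = 57.
Pick's theorem gives I = A − B/2 + 1 = 6805/2 − 57/2 + 1 = 3375.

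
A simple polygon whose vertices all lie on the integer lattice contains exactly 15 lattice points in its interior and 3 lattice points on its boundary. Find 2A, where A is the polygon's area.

By Pick's theorem, A = I + B/2 − 1 = 15 + 3/2 − 1 = 31/2.
Hence 2A = 31.

31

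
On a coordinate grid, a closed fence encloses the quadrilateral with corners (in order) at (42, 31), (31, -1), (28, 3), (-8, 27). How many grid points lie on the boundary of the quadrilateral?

16

Along each edge there are gcd(|Δx|,|Δy|)+1 lattice points, so counting each shared vertex once the boundary has gcd(11,32) + gcd(3,4) + gcd(36,24) + gcd(50,4) = 1+1+12+2 = 16.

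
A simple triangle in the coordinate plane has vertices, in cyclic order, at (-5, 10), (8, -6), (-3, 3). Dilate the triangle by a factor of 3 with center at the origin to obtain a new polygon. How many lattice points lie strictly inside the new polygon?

Using the shoelace formula, 2A = |[(-5)·(-6) − 8·10] + [8·3 − (-3)·(-6)] + [(-3)·10 − (-5)·3]| = 59, so the area is 29.5.
Along each edge there are gcd(|Δx|,|Δy|)+1 lattice points, so counting each shared vertex once the boundary has gcd(13,16) + gcd(11,9) + gcd(2,7) = 1+1+1 = 3.
Scaling by 3 multiplies the area by 3² = 9 (so the new area is 531/2) and multiplies the boundary lattice-point count by 3, giving 9.
By Pick's theorem, the interior count of the dilated polygon is 531/2 − 9/2 + 1 = 262.

262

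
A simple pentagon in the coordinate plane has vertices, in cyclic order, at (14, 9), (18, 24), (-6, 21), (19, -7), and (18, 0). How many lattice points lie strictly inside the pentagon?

311

By the shoelace formula, twice the signed area is |(14·24 − 18·9) + (18·21 − (-6)·24) + ((-6)·(-7) − 19·21) + (19·0 − 18·(-7)) + (18·9 − 14·0)| = 627, so the area is 627/2.
Along each edge there are gcd(|Δx|,|Δy|)+1 lattice points, so counting each shared vertex once the boundary has gcd(4,15) + gcd(24,3) + gcd(25,28) + gcd(1,7) + gcd(4,9) = 1+3+1+1+1 = 7.
Pick's theorem gives I = A − B/2 + 1 = 627/2 − 7/2 + 1 = 311.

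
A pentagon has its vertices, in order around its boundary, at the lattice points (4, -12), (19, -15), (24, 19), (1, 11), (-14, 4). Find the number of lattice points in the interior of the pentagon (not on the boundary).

719

The shoelace formula gives twice the area as |(4·(-15) − 19·(-12)) + (19·19 − 24·(-15)) + (24·11 − 1·19) + (1·4 − (-14)·11) + ((-14)·(-12) − 4·4)| = 1444, so the area is 722.
Summing gcd(|Δx|,|Δy|) over the edges gives the boundary count: gcd(15,3) + gcd(5,34) + gcd(23,8) + gcd(15,7) + gcd(18,16) = 3+1+1+1+2 = 8.
Pick's theorem gives I = A − B/2 + 1 = 722 − 8/2 + 1 = 719.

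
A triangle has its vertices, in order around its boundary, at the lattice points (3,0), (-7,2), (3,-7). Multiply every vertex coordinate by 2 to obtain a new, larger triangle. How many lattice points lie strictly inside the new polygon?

The shoelace formula gives twice the area as |(3·2 − (-7)·0) + ((-7)·(-7) − 3·2) + (3·0 − 3·(-7))| = 70, so the area is 35.
Summing gcd(|Δx|,|Δy|) over the edges gives the boundary count: gcd(10,2) + gcd(10,9) + gcd(0,7) = 2+1+7 = 10.
Scaling by 2 multiplies the area by 2² = 4 (so the new area is 140) and multiplies the boundary lattice-point count by 2, giving 20.
By Pick's theorem, the interior count of the dilated polygon is 140 − 20/2 + 1 = 131.

131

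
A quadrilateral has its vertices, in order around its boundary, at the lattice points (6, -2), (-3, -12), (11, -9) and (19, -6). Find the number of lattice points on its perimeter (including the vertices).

4

Along each edge there are gcd(|Δx|,|Δy|)+1 lattice points, so counting each shared vertex once the boundary has gcd(9,10) + gcd(14,3) + gcd(8,3) + gcd(13,4) = 1+1+1+1 = 4.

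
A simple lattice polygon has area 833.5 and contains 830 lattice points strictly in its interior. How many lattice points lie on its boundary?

Pick's theorem gives A = I + B/2 − 1, so B = 2(A − I + 1) = 2(833.5 − 830 + 1) = 9.

9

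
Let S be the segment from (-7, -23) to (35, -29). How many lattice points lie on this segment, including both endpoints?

The number of lattice points on a segment between lattice points is gcd(|Δx|,|Δy|) + 1 = gcd(42,6) + 1 = 6 + 1 = 7.

7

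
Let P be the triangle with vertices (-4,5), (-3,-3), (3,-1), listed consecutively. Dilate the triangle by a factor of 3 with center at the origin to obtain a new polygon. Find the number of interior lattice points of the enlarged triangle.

By the shoelace formula, twice the signed area is |((-4)·(-3) − (-3)·5) + ((-3)·(-1) − 3·(-3)) + (3·5 − (-4)·(-1))| = 50, so the area is 25.
The number of boundary lattice points is Σ gcd(|Δx|,|Δy|) = gcd(1,8) + gcd(6,2) + gcd(7,6) = 1+2+1 = 4.
Scaling by 3 multiplies the area by 3² = 9 (so the new area is 225) and multiplies the boundary lattice-point count by 3, giving 12.
By Pick's theorem, the interior count of the dilated polygon is 225 − 12/2 + 1 = 220.

220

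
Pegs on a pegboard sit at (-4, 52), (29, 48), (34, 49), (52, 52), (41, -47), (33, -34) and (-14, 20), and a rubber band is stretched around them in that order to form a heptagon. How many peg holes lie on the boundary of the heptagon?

20

Summing gcd(|Δx|,|Δy|) over the edges gives the boundary count: gcd(33,4) + gcd(5,1) + gcd(18,3) + gcd(11,99) + gcd(8,13) + gcd(47,54) + gcd(10,32) = 1+1+3+11+1+1+2 = 20.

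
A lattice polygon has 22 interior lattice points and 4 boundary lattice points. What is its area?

Pick's theorem states A = I + B/2 − 1, so A = 22 + 4/2 − 1 = 23.

23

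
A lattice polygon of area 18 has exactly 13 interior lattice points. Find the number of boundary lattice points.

12

Pick's theorem gives A = I + B/2 − 1, so B = 2(A − I + 1) = 2(18 − 13 + 1) = 12.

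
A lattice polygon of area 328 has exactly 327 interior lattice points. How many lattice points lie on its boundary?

Pick's theorem gives A = I + B/2 − 1, so B = 2(A − I + 1) = 2(328 − 327 + 1) = 4.

4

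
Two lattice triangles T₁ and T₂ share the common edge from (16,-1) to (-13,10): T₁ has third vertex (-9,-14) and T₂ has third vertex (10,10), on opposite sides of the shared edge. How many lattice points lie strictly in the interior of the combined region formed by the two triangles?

439

The union is the simple quadrilateral with vertices (16,-1), (-9,-14), (-13,10), (10,10) in order.
The shoelace formula gives twice the area as |[16·(-14) − (-9)·(-1)] + [(-9)·10 − (-13)·(-14)] + [(-13)·10 − 10·10] + [10·(-1) − 16·10]| = 905, so the area is 452.5.
Along each edge there are gcd(|Δx|,|Δy|)+1 lattice points, so counting each shared vertex once the boundary has gcd(25,13) + gcd(4,24) + gcd(23,0) + gcd(6,11) = 1+4+23+1 = 29.
By Pick's theorem I = A − B/2 + 1 = 452.5 − 29/2 + 1 = 439.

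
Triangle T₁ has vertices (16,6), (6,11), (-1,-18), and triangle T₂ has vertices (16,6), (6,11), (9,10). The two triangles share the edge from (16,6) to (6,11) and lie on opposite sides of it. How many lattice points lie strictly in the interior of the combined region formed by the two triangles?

164

The union is the simple quadrilateral with vertices (16,6), (-1,-18), (6,11), (9,10) in order.
The shoelace formula gives twice the area as |(16·(-18) − (-1)·6) + ((-1)·11 − 6·(-18)) + (6·10 − 9·11) + (9·6 − 16·10)| = 330, so the area is 165.
The number of boundary lattice points is Σ gcd(|Δx|,|Δy|) = gcd(17,24) + gcd(7,29) + gcd(3,1) + gcd(7,4) = 1+1+1+1 = 4.
By Pick's theorem I = A − B/2 + 1 = 165 − 4/2 + 1 = 164.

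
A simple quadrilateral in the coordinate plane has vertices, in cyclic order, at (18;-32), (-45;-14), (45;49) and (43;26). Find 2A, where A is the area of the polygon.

6048

By the shoelace formula, twice the signed area is |(18·(-14) − (-45)·(-32)) + ((-45)·49 − 45·(-14)) + (45·26 − 43·49) + (43·(-32) − 18·26)| = 6048, so the area is 3024.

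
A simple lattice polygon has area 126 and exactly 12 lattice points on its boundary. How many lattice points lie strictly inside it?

From Pick's theorem, I = A − B/2 + 1 = 126 − 12/2 + 1 = 121.

121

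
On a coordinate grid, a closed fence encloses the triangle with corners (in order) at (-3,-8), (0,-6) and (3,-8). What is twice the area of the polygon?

Using the shoelace formula, 2A = |((-3)·(-6) − 0·(-8)) + (0·(-8) − 3·(-6)) + (3·(-8) − (-3)·(-8))| = 12, so the area is 6.

12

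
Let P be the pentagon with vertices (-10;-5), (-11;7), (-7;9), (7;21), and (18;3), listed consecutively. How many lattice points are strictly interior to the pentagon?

Using the shoelace formula, 2A = |[(-10)·7 − (-11)·(-5)] + [(-11)·9 − (-7)·7] + [(-7)·21 − 7·9] + [7·3 − 18·21] + [18·(-5) − (-10)·3]| = 802, so the area is 401.
The number of boundary lattice points is Σ gcd(|Δx|,|Δy|) = gcd(1,12) + gcd(4,2) + gcd(14,12) + gcd(11,18) + gcd(28,8) = 1+2+2+1+4 = 10.
By Pick's theorem A = I + B/2 − 1, so I = 401 − 10/2 + 1 = 397.

397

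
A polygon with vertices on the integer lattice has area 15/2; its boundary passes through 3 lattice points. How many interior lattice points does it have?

7

From Pick's theorem, I = A − B/2 + 1 = 15/2 − 3/2 + 1 = 7.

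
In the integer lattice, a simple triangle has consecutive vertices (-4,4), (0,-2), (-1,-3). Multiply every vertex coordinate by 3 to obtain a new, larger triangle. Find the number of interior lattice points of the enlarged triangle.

Using the shoelace formula, 2A = |((-4)·(-2) − 0·4) + (0·(-3) − (-1)·(-2)) + ((-1)·4 − (-4)·(-3))| = 10, so the area is 5.
Along each edge there are gcd(|Δx|,|Δy|)+1 lattice points, so counting each shared vertex once the boundary has gcd(4,6) + gcd(1,1) + gcd(3,7) = 2+1+1 = 4.
Scaling by 3 multiplies the area by 3² = 9 (so the new area is 45) and multiplies the boundary lattice-point count by 3, giving 12.
By Pick's theorem, the interior count of the dilated polygon is 45 − 12/2 + 1 = 40.

40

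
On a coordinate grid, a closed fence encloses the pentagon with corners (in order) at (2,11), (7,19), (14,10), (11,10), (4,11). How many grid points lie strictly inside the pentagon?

48

Using the shoelace formula, 2A = |[2·19 − 7·11] + [7·10 − 14·19] + [14·10 − 11·10] + [11·11 − 4·10] + [4·11 − 2·11]| = 102, so the area is 51.
The number of boundary lattice points is Σ gcd(|Δx|,|Δy|) = gcd(5,8) + gcd(7,9) + gcd(3,0) + gcd(7,1) + gcd(2,0) = 1+1+3+1+2 = 8.
Pick's theorem gives I = A − B/2 + 1 = 51 − 8/2 + 1 = 48.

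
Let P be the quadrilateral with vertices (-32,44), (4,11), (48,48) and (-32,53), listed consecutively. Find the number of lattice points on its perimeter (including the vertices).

18

Along each edge there are gcd(|Δx|,|Δy|)+1 lattice points, so counting each shared vertex once the boundary has gcd(36,33) + gcd(44,37) + gcd(80,5) + gcd(0,9) = 3+1+5+9 = 18.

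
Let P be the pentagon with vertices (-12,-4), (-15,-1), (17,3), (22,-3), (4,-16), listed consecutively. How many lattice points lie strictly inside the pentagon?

The shoelace formula gives twice the area as |((-12)·(-1) − (-15)·(-4)) + ((-15)·3 − 17·(-1)) + (17·(-3) − 22·3) + (22·(-16) − 4·(-3)) + (4·(-4) − (-12)·(-16))| = 741, so the area is 370.5.
Along each edge there are gcd(|Δx|,|Δy|)+1 lattice points, so counting each shared vertex once the boundary has gcd(3,3) + gcd(32,4) + gcd(5,6) + gcd(18,13) + gcd(16,12) = 3+4+1+1+4 = 13.
Pick's theorem gives I = A − B/2 + 1 = 370.5 − 13/2 + 1 = 365.

365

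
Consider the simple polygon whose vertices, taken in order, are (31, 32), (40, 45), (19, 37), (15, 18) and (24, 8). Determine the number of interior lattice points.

366

The shoelace formula gives twice the area as |(31·45 − 40·32) + (40·37 − 19·45) + (19·18 − 15·37) + (15·8 − 24·18) + (24·32 − 31·8)| = 735, so the area is 735/2.
Along each edge there are gcd(|Δx|,|Δy|)+1 lattice points, so counting each shared vertex once the boundary has gcd(9,13) + gcd(21,8) + gcd(4,19) + gcd(9,10) + gcd(7,24) = 1+1+1+1+1 = 5.
By Pick's theorem A = I + B/2 − 1, so I = 735/2 − 5/2 + 1 = 366.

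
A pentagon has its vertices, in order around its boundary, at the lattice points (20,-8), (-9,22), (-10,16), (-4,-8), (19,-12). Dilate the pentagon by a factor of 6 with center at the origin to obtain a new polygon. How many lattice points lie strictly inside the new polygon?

15739

By the shoelace formula, twice the signed area is |(20·22 − (-9)·(-8)) + ((-9)·16 − (-10)·22) + ((-10)·(-8) − (-4)·16) + ((-4)·(-12) − 19·(-8)) + (19·(-8) − 20·(-12))| = 876, so the area is 438.
The number of boundary lattice points is Σ gcd(|Δx|,|Δy|) = gcd(29,30) + gcd(1,6) + gcd(6,24) + gcd(23,4) + gcd(1,4) = 1+1+6+1+1 = 10.
Scaling by 6 multiplies the area by 6² = 36 (so the new area is 15768) and multiplies the boundary lattice-point count by 6, giving 60.
By Pick's theorem, the interior count of the dilated polygon is 15768 − 60/2 + 1 = 15739.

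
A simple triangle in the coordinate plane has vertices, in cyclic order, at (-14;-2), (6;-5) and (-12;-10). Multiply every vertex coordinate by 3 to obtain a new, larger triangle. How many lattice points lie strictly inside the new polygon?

The shoelace formula gives twice the area as |[(-14)·(-5) − 6·(-2)] + [6·(-10) − (-12)·(-5)] + [(-12)·(-2) − (-14)·(-10)]| = 154, so the area is 77.
Summing gcd(|Δx|,|Δy|) over the edges gives the boundary count: gcd(20,3) + gcd(18,5) + gcd(2,8) = 1+1+2 = 4.
Scaling by 3 multiplies the area by 3² = 9 (so the new area is 693) and multiplies the boundary lattice-point count by 3, giving 12.
By Pick's theorem, the interior count of the dilated polygon is 693 − 12/2 + 1 = 688.

688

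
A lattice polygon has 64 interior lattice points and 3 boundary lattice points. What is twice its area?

Pick's theorem states A = I + B/2 − 1, so A = 64 + 3/2 − 1 = 129/2.
Hence 2A = 129.

129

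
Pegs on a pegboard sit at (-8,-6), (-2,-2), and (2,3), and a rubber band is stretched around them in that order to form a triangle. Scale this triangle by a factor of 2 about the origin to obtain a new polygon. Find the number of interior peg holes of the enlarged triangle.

25

The shoelace formula gives twice the area as |((-8)·(-2) − (-2)·(-6)) + ((-2)·3 − 2·(-2)) + (2·(-6) − (-8)·3)| = 14, so the area is 7.
Along each edge there are gcd(|Δx|,|Δy|)+1 lattice points, so counting each shared vertex once the boundary has gcd(6,4) + gcd(4,5) + gcd(10,9) = 2+1+1 = 4.
Scaling by 2 multiplies the area by 2² = 4 (so the new area is 28) and multiplies the boundary lattice-point count by 2, giving 8.
By Pick's theorem, the interior count of the dilated polygon is 28 − 8/2 + 1 = 25.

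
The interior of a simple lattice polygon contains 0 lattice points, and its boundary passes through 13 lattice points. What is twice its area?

Pick's theorem states A = I + B/2 − 1, so A = 0 + 13/2 − 1 = 11/2.
Hence 2A = 11.

11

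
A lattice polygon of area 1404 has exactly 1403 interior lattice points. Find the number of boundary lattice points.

Pick's theorem gives A = I + B/2 − 1, so B = 2(A − I + 1) = 2(1404 − 1403 + 1) = 4.

4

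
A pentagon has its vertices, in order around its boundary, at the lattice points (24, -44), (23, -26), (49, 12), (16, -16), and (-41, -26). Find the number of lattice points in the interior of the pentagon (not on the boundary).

1157

By the shoelace formula, twice the signed area is |[24·(-26) − 23·(-44)] + [23·12 − 49·(-26)] + [49·(-16) − 16·12] + [16·(-26) − (-41)·(-16)] + [(-41)·(-44) − 24·(-26)]| = 2318, so the area is 1159.
Summing gcd(|Δx|,|Δy|) over the edges gives the boundary count: gcd(1,18) + gcd(26,38) + gcd(33,28) + gcd(57,10) + gcd(65,18) = 1+2+1+1+1 = 6.
Pick's theorem gives I = A − B/2 + 1 = 1159 − 6/2 + 1 = 1157.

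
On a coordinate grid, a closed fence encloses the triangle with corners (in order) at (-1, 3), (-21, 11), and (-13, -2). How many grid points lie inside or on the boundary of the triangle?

By the shoelace formula, twice the signed area is |((-1)·11 − (-21)·3) + ((-21)·(-2) − (-13)·11) + ((-13)·3 − (-1)·(-2))| = 196, so the area is 98.
Along each edge there are gcd(|Δx|,|Δy|)+1 lattice points, so counting each shared vertex once the boundary has gcd(20,8) + gcd(8,13) + gcd(12,5) = 4+1+1 = 6.
Pick's theorem gives I = A − B/2 + 1 = 98 − 6/2 + 1 = 96, so the closed region contains I + B = 96 + 6 = 102 lattice points.

102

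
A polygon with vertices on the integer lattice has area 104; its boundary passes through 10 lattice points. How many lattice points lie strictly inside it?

100

From Pick's theorem, I = A − B/2 + 1 = 104 − 10/2 + 1 = 100.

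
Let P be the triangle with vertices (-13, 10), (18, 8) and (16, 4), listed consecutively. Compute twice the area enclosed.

128

Using the shoelace formula, 2A = |[(-13)·8 − 18·10] + [18·4 − 16·8] + [16·10 − (-13)·4]| = 128, so the area is 64.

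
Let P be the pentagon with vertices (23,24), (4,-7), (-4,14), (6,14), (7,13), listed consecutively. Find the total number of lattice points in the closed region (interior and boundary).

268

The shoelace formula gives twice the area as |(23·(-7) − 4·24) + (4·14 − (-4)·(-7)) + ((-4)·14 − 6·14) + (6·13 − 7·14) + (7·24 − 23·13)| = 520, so the area is 260.
Along each edge there are gcd(|Δx|,|Δy|)+1 lattice points, so counting each shared vertex once the boundary has gcd(19,31) + gcd(8,21) + gcd(10,0) + gcd(1,1) + gcd(16,11) = 1+1+10+1+1 = 14.
Pick's theorem gives I = A − B/2 + 1 = 260 − 14/2 + 1 = 254, so the closed region contains I + B = 254 + 14 = 268 lattice points.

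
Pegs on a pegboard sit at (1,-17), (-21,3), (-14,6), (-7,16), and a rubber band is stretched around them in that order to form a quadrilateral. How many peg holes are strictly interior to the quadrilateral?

The shoelace formula gives twice the area as |[1·3 − (-21)·(-17)] + [(-21)·6 − (-14)·3] + [(-14)·16 − (-7)·6] + [(-7)·(-17) − 1·16]| = 517, so the area is 517/2.
The number of boundary lattice points is Σ gcd(|Δx|,|Δy|) = gcd(22,20) + gcd(7,3) + gcd(7,10) + gcd(8,33) = 2+1+1+1 = 5.
By Pick's theorem A = I + B/2 − 1, so I = 517/2 − 5/2 + 1 = 257.

257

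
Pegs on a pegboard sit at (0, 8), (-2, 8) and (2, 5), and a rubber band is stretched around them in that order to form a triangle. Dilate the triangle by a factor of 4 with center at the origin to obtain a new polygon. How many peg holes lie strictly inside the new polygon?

Using the shoelace formula, 2A = |[0·8 − (-2)·8] + [(-2)·5 − 2·8] + [2·8 − 0·5]| = 6, so the area is 3.
Summing gcd(|Δx|,|Δy|) over the edges gives the boundary count: gcd(2,0) + gcd(4,3) + gcd(2,3) = 2+1+1 = 4.
Scaling by 4 multiplies the area by 4² = 16 (so the new area is 48) and multiplies the boundary lattice-point count by 4, giving 16.
By Pick's theorem, the interior count of the dilated polygon is 48 − 16/2 + 1 = 41.

41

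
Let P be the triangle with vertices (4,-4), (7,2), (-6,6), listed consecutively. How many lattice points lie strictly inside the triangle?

39

By the shoelace formula, twice the signed area is |[4·2 − 7·(-4)] + [7·6 − (-6)·2] + [(-6)·(-4) − 4·6]| = 90, so the area is 45.
The number of boundary lattice points is Σ gcd(|Δx|,|Δy|) = gcd(3,6) + gcd(13,4) + gcd(10,10) = 3+1+10 = 14.
Pick's theorem gives I = A − B/2 + 1 = 45 − 14/2 + 1 = 39.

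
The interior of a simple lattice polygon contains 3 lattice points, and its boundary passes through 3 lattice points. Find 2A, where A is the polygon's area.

Pick's theorem states A = I + B/2 − 1, so A = 3 + 3/2 − 1 = 7/2.
Hence 2A = 7.

7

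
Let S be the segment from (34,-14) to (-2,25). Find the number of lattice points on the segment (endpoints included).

The number of lattice points on a segment between lattice points is gcd(|Δx|,|Δy|) + 1 = gcd(36,39) + 1 = 3 + 1 = 4.

4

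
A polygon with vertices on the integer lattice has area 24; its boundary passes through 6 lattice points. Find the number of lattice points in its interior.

Pick's theorem A = I + B/2 − 1 rearranges to I = A − B/2 + 1 = 24 − 6/2 + 1 = 22.

22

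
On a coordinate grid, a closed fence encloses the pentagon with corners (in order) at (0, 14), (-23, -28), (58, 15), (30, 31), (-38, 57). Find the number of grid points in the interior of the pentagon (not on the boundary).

By the shoelace formula, twice the signed area is |[0·(-28) − (-23)·14] + [(-23)·15 − 58·(-28)] + [58·31 − 30·15] + [30·57 − (-38)·31] + [(-38)·14 − 0·57]| = 5305, so the area is 2652.5.
Summing gcd(|Δx|,|Δy|) over the edges gives the boundary count: gcd(23,42) + gcd(81,43) + gcd(28,16) + gcd(68,26) + gcd(38,43) = 1+1+4+2+1 = 9.
By Pick's theorem A = I + B/2 − 1, so I = 2652.5 − 9/2 + 1 = 2649.

2649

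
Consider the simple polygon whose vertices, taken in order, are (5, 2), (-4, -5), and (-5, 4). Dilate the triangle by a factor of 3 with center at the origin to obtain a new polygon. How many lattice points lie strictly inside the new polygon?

By the shoelace formula, twice the signed area is |(5·(-5) − (-4)·2) + ((-4)·4 − (-5)·(-5)) + ((-5)·2 − 5·4)| = 88, so the area is 44.
Along each edge there are gcd(|Δx|,|Δy|)+1 lattice points, so counting each shared vertex once the boundary has gcd(9,7) + gcd(1,9) + gcd(10,2) = 1+1+2 = 4.
Scaling by 3 multiplies the area by 3² = 9 (so the new area is 396) and multiplies the boundary lattice-point count by 3, giving 12.
By Pick's theorem, the interior count of the dilated polygon is 396 − 12/2 + 1 = 391.

391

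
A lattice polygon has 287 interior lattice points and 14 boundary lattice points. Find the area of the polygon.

By Pick's theorem, A = I + B/2 − 1 = 287 + 14/2 − 1 = 293.

293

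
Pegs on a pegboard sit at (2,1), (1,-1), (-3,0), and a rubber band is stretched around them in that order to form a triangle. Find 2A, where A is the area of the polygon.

9

Using the shoelace formula, 2A = |[2·(-1) − 1·1] + [1·0 − (-3)·(-1)] + [(-3)·1 − 2·0]| = 9, so the area is 4.5.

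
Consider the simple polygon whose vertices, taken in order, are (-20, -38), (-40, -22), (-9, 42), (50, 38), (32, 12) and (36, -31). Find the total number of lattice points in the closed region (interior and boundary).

By the shoelace formula, twice the signed area is |((-20)·(-22) − (-40)·(-38)) + ((-40)·42 − (-9)·(-22)) + ((-9)·38 − 50·42) + (50·12 − 32·38) + (32·(-31) − 36·12) + (36·(-38) − (-20)·(-31))| = 9428, so the area is 4714.
The number of boundary lattice points is Σ gcd(|Δx|,|Δy|) = gcd(20,16) + gcd(31,64) + gcd(59,4) + gcd(18,26) + gcd(4,43) + gcd(56,7) = 4+1+1+2+1+7 = 16.
Pick's theorem gives I = A − B/2 + 1 = 4714 − 16/2 + 1 = 4707, so the closed region contains I + B = 4707 + 16 = 4723 lattice points.

4723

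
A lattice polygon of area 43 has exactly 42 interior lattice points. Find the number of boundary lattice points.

Pick's theorem gives A = I + B/2 − 1, so B = 2(A − I + 1) = 2(43 − 42 + 1) = 4.

4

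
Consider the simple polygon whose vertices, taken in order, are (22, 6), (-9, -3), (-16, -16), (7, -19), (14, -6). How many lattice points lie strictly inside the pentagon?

By the shoelace formula, twice the signed area is |(22·(-3) − (-9)·6) + ((-9)·(-16) − (-16)·(-3)) + ((-16)·(-19) − 7·(-16)) + (7·(-6) − 14·(-19)) + (14·6 − 22·(-6))| = 940, so the area is 470.
Summing gcd(|Δx|,|Δy|) over the edges gives the boundary count: gcd(31,9) + gcd(7,13) + gcd(23,3) + gcd(7,13) + gcd(8,12) = 1+1+1+1+4 = 8.
By Pick's theorem A = I + B/2 − 1, so I = 470 − 8/2 + 1 = 467.

467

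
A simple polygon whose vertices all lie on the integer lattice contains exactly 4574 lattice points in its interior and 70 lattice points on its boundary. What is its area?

4608

Pick's theorem states A = I + B/2 − 1, so A = 4574 + 70/2 − 1 = 4608.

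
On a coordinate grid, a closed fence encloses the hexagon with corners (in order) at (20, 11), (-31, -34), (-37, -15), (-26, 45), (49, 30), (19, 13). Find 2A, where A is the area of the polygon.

6156

By the shoelace formula, twice the signed area is |(20·(-34) − (-31)·11) + ((-31)·(-15) − (-37)·(-34)) + ((-37)·45 − (-26)·(-15)) + ((-26)·30 − 49·45) + (49·13 − 19·30) + (19·11 − 20·13)| = 6156, so the area is 3078.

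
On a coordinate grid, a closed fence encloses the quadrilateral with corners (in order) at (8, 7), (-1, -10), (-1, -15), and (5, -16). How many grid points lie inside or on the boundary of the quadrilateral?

98

By the shoelace formula, twice the signed area is |[8·(-10) − (-1)·7] + [(-1)·(-15) − (-1)·(-10)] + [(-1)·(-16) − 5·(-15)] + [5·7 − 8·(-16)]| = 186, so the area is 93.
Summing gcd(|Δx|,|Δy|) over the edges gives the boundary count: gcd(9,17) + gcd(0,5) + gcd(6,1) + gcd(3,23) = 1+5+1+1 = 8.
Pick's theorem gives I = A − B/2 + 1 = 93 − 8/2 + 1 = 90, so the closed region contains I + B = 90 + 8 = 98 lattice points.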